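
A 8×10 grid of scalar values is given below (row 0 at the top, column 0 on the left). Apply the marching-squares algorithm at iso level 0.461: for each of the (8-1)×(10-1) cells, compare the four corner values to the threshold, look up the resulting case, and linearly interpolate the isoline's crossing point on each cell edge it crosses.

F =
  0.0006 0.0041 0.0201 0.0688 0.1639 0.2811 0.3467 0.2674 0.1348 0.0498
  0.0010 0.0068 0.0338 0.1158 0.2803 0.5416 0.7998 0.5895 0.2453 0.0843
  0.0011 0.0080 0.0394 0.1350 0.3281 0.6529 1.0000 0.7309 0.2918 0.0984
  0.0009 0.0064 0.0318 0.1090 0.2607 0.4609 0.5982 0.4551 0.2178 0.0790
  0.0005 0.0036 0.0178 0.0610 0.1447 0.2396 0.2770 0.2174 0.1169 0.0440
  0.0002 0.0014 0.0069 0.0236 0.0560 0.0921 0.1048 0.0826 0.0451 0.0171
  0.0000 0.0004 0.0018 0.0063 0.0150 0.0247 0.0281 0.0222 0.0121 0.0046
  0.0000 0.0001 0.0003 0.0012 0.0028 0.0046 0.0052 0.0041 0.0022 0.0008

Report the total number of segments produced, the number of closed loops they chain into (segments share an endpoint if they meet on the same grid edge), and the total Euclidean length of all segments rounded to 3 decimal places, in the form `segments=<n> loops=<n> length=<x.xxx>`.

cell (0,4): code 0100 → (0.691,5.000)–(1.000,4.692)
cell (0,5): code 1100 → (0.252,6.000)–(0.691,5.000)
cell (0,6): code 1100 → (0.601,7.000)–(0.252,6.000)
cell (0,7): code 1000 → (1.000,7.373)–(0.601,7.000)
cell (1,4): code 0110 → (1.000,4.692)–(2.000,4.409)
cell (1,7): code 1001 → (2.000,7.615)–(1.000,7.373)
cell (2,4): code 0010 → (2.000,4.409)–(2.999,5.000)
cell (2,5): code 0111 → (2.999,5.000)–(3.000,5.001)
cell (2,6): code 1011 → (3.000,6.959)–(2.979,7.000)
cell (2,7): code 0001 → (2.979,7.000)–(2.000,7.615)
cell (3,5): code 0010 → (3.000,5.001)–(3.427,6.000)
cell (3,6): code 0001 → (3.427,6.000)–(3.000,6.959)
total: 12 segments, chained into 1 closed loop(s), length Σ = 9.702400

segments=12 loops=1 length=9.702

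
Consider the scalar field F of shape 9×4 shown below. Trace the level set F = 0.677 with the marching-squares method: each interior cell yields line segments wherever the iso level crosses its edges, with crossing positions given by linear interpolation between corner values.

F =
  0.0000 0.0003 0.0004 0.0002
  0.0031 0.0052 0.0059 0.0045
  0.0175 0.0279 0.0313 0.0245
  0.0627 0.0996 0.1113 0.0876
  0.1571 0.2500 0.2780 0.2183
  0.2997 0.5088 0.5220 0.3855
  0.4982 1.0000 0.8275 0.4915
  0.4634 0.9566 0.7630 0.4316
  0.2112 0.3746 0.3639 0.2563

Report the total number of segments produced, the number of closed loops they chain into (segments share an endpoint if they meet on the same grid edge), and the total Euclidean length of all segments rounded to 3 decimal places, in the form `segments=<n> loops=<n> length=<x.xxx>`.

segments=8 loops=1 length=6.735

cell (5,0): code 0100 → (5.342,1.000)–(6.000,0.356)
cell (5,1): code 1100 → (5.507,2.000)–(5.342,1.000)
cell (5,2): code 1000 → (6.000,2.448)–(5.507,2.000)
cell (6,0): code 0110 → (6.000,0.356)–(7.000,0.433)
cell (6,2): code 1001 → (7.000,2.260)–(6.000,2.448)
cell (7,0): code 0010 → (7.000,0.433)–(7.480,1.000)
cell (7,1): code 0011 → (7.480,1.000)–(7.215,2.000)
cell (7,2): code 0001 → (7.215,2.000)–(7.000,2.260)
total: 8 segments, chained into 1 closed loop(s), length Σ = 6.734946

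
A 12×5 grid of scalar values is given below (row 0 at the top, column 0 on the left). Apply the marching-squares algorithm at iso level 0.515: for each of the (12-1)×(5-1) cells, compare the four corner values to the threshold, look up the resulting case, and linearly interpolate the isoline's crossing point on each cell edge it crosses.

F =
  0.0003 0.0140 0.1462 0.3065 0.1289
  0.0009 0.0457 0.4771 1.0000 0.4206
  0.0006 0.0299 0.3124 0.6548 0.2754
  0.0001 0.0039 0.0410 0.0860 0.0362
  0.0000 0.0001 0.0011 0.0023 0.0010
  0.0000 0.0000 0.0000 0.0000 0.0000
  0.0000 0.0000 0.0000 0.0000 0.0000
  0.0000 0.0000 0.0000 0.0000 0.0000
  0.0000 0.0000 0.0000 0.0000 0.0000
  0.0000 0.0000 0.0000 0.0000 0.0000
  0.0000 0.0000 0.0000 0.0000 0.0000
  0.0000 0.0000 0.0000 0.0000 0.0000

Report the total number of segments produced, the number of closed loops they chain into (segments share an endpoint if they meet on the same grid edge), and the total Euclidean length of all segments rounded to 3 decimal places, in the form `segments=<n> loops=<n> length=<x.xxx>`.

segments=6 loops=1 length=5.403

cell (0,2): code 0100 → (0.301,3.000)–(1.000,2.072)
cell (0,3): code 1000 → (1.000,3.837)–(0.301,3.000)
cell (1,2): code 0110 → (1.000,2.072)–(2.000,2.592)
cell (1,3): code 1001 → (2.000,3.368)–(1.000,3.837)
cell (2,2): code 0010 → (2.000,2.592)–(2.246,3.000)
cell (2,3): code 0001 → (2.246,3.000)–(2.000,3.368)
total: 6 segments, chained into 1 closed loop(s), length Σ = 5.403001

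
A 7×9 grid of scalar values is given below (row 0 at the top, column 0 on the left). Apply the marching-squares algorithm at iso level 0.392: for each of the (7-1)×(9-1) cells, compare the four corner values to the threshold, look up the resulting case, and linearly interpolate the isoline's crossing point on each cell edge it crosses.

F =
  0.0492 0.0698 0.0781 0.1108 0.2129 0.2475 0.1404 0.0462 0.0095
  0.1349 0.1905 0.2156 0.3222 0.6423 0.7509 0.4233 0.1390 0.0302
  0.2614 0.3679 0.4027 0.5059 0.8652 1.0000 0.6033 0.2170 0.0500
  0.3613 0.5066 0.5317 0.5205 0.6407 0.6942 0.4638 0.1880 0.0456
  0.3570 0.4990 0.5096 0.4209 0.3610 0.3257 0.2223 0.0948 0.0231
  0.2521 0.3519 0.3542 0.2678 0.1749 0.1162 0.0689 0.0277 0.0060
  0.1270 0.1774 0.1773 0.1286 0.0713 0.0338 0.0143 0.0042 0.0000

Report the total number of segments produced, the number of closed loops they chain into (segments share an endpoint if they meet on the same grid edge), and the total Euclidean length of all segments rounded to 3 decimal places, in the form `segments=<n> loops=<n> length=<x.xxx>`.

segments=20 loops=1 length=16.965

cell (0,3): code 0100 → (0.417,4.000)–(1.000,3.218)
cell (0,4): code 1100 → (0.287,5.000)–(0.417,4.000)
cell (0,5): code 1100 → (0.889,6.000)–(0.287,5.000)
cell (0,6): code 1000 → (1.000,6.110)–(0.889,6.000)
cell (1,1): code 0100 → (1.943,2.000)–(2.000,1.693)
cell (1,2): code 1100 → (1.380,3.000)–(1.943,2.000)
cell (1,3): code 1110 → (1.000,3.218)–(1.380,3.000)
cell (1,6): code 1001 → (2.000,6.547)–(1.000,6.110)
cell (2,0): code 0100 → (2.174,1.000)–(3.000,0.211)
cell (2,1): code 1110 → (2.000,1.693)–(2.174,1.000)
cell (2,6): code 1001 → (3.000,6.260)–(2.000,6.547)
cell (3,0): code 0110 → (3.000,0.211)–(4.000,0.246)
cell (3,3): code 1011 → (4.000,3.482)–(3.889,4.000)
cell (3,4): code 0011 → (3.889,4.000)–(3.820,5.000)
cell (3,5): code 0011 → (3.820,5.000)–(3.297,6.000)
cell (3,6): code 0001 → (3.297,6.000)–(3.000,6.260)
cell (4,0): code 0010 → (4.000,0.246)–(4.727,1.000)
cell (4,1): code 0011 → (4.727,1.000)–(4.757,2.000)
cell (4,2): code 0011 → (4.757,2.000)–(4.189,3.000)
cell (4,3): code 0001 → (4.189,3.000)–(4.000,3.482)
total: 20 segments, chained into 1 closed loop(s), length Σ = 16.965074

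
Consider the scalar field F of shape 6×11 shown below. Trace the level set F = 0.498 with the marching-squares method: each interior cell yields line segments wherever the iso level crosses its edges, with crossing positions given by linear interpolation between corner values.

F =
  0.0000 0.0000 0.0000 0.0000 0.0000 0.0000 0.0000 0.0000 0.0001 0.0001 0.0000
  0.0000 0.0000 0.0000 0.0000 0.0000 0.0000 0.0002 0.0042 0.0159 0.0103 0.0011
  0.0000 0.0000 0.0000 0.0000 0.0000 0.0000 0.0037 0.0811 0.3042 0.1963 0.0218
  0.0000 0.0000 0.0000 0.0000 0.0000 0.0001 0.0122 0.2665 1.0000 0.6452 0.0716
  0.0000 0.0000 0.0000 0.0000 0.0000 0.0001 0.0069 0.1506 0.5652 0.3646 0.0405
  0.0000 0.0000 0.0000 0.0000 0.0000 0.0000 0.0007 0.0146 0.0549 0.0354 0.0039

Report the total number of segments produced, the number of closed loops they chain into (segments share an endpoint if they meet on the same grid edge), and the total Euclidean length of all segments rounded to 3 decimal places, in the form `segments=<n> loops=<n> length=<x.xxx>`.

cell (2,7): code 0100 → (2.279,8.000)–(3.000,7.316)
cell (2,8): code 1100 → (2.672,9.000)–(2.279,8.000)
cell (2,9): code 1000 → (3.000,9.257)–(2.672,9.000)
cell (3,7): code 0110 → (3.000,7.316)–(4.000,7.838)
cell (3,8): code 1011 → (4.000,8.335)–(3.525,9.000)
cell (3,9): code 0001 → (3.525,9.000)–(3.000,9.257)
cell (4,7): code 0010 → (4.000,7.838)–(4.132,8.000)
cell (4,8): code 0001 → (4.132,8.000)–(4.000,8.335)
total: 8 segments, chained into 1 closed loop(s), length Σ = 5.583921

segments=8 loops=1 length=5.584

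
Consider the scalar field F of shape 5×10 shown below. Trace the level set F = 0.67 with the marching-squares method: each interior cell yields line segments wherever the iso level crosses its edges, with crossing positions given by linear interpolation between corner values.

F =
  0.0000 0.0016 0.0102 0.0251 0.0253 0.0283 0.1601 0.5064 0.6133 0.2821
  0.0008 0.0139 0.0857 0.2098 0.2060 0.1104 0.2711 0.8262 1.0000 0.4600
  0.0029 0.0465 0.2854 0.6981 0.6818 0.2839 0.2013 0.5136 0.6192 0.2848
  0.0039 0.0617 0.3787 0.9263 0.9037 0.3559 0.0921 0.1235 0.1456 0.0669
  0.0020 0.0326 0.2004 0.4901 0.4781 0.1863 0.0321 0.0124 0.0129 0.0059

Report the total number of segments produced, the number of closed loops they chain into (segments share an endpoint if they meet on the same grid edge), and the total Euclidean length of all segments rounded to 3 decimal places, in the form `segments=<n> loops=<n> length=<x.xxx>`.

segments=14 loops=2 length=11.105

cell (0,6): code 0100 → (0.512,7.000)–(1.000,6.719)
cell (0,7): code 1100 → (0.147,8.000)–(0.512,7.000)
cell (0,8): code 1000 → (1.000,8.611)–(0.147,8.000)
cell (1,2): code 0100 → (1.942,3.000)–(2.000,2.932)
cell (1,3): code 1100 → (1.975,4.000)–(1.942,3.000)
cell (1,4): code 1000 → (2.000,4.030)–(1.975,4.000)
cell (1,6): code 0010 → (1.000,6.719)–(1.500,7.000)
cell (1,7): code 0011 → (1.500,7.000)–(1.867,8.000)
cell (1,8): code 0001 → (1.867,8.000)–(1.000,8.611)
cell (2,2): code 0110 → (2.000,2.932)–(3.000,2.532)
cell (2,4): code 1001 → (3.000,4.427)–(2.000,4.030)
cell (3,2): code 0010 → (3.000,2.532)–(3.588,3.000)
cell (3,3): code 0011 → (3.588,3.000)–(3.549,4.000)
cell (3,4): code 0001 → (3.549,4.000)–(3.000,4.427)
total: 14 segments, chained into 2 closed loop(s), length Σ = 11.105441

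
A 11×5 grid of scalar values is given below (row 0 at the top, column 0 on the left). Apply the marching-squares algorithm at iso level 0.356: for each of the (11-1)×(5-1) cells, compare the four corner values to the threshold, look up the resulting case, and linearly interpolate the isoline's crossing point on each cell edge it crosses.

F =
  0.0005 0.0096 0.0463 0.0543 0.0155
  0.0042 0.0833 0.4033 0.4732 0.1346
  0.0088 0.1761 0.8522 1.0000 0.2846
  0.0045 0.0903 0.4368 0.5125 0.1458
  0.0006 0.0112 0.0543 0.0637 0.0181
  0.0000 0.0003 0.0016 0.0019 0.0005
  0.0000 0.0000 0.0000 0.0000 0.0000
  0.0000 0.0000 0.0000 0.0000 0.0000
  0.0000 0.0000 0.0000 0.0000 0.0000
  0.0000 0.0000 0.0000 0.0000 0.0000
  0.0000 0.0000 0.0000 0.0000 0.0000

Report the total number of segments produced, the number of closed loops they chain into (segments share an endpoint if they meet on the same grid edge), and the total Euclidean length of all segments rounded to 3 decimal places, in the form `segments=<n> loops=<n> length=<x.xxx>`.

segments=10 loops=1 length=8.057

cell (0,1): code 0100 → (0.868,2.000)–(1.000,1.852)
cell (0,2): code 1100 → (0.720,3.000)–(0.868,2.000)
cell (0,3): code 1000 → (1.000,3.346)–(0.720,3.000)
cell (1,1): code 0110 → (1.000,1.852)–(2.000,1.266)
cell (1,3): code 1001 → (2.000,3.900)–(1.000,3.346)
cell (2,1): code 0110 → (2.000,1.266)–(3.000,1.767)
cell (2,3): code 1001 → (3.000,3.427)–(2.000,3.900)
cell (3,1): code 0010 → (3.000,1.767)–(3.211,2.000)
cell (3,2): code 0011 → (3.211,2.000)–(3.349,3.000)
cell (3,3): code 0001 → (3.349,3.000)–(3.000,3.427)
total: 10 segments, chained into 1 closed loop(s), length Σ = 8.056624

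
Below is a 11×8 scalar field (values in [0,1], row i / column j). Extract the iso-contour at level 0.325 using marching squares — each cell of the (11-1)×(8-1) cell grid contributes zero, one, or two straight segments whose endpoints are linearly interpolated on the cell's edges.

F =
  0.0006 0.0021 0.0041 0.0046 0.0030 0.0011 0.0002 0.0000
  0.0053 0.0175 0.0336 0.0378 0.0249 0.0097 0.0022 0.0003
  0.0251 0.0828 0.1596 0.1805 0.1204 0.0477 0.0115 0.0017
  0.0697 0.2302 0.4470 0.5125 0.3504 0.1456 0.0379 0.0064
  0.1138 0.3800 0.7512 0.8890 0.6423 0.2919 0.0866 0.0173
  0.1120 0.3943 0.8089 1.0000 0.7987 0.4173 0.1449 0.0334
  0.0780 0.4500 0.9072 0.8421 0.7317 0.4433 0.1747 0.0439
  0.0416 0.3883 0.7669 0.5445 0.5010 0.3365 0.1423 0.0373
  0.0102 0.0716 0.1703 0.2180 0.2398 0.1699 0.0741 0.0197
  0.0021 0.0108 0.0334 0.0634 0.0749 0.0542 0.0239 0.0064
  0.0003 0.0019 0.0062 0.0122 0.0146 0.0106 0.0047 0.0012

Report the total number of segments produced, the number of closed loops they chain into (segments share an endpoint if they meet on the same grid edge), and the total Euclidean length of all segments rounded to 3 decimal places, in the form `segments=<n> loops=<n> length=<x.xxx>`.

cell (2,1): code 0100 → (2.576,2.000)–(3.000,1.437)
cell (2,2): code 1100 → (2.435,3.000)–(2.576,2.000)
cell (2,3): code 1100 → (2.890,4.000)–(2.435,3.000)
cell (2,4): code 1000 → (3.000,4.124)–(2.890,4.000)
cell (3,0): code 0100 → (3.633,1.000)–(4.000,0.793)
cell (3,1): code 1110 → (3.000,1.437)–(3.633,1.000)
cell (3,4): code 1001 → (4.000,4.906)–(3.000,4.124)
cell (4,0): code 0110 → (4.000,0.793)–(5.000,0.755)
cell (4,4): code 1101 → (4.264,5.000)–(4.000,4.906)
cell (4,5): code 1000 → (5.000,5.339)–(4.264,5.000)
cell (5,0): code 0110 → (5.000,0.755)–(6.000,0.664)
cell (5,5): code 1001 → (6.000,5.440)–(5.000,5.339)
cell (6,0): code 0110 → (6.000,0.664)–(7.000,0.817)
cell (6,5): code 1001 → (7.000,5.059)–(6.000,5.440)
cell (7,0): code 0010 → (7.000,0.817)–(7.200,1.000)
cell (7,1): code 0011 → (7.200,1.000)–(7.741,2.000)
cell (7,2): code 0011 → (7.741,2.000)–(7.672,3.000)
cell (7,3): code 0011 → (7.672,3.000)–(7.674,4.000)
cell (7,4): code 0011 → (7.674,4.000)–(7.069,5.000)
cell (7,5): code 0001 → (7.069,5.000)–(7.000,5.059)
total: 20 segments, chained into 1 closed loop(s), length Σ = 16.290851

segments=20 loops=1 length=16.291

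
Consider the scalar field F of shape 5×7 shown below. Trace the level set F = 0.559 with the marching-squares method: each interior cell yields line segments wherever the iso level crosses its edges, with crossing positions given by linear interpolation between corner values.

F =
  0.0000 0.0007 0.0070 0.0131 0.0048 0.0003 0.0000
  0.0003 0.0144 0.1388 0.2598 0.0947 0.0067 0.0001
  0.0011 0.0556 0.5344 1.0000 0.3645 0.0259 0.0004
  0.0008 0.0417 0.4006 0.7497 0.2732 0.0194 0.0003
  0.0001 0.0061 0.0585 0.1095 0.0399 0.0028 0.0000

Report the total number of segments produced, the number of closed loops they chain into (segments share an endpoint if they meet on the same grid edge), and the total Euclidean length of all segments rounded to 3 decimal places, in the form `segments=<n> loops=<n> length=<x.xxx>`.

cell (1,2): code 0100 → (1.404,3.000)–(2.000,2.053)
cell (1,3): code 1000 → (2.000,3.694)–(1.404,3.000)
cell (2,2): code 0110 → (2.000,2.053)–(3.000,2.454)
cell (2,3): code 1001 → (3.000,3.400)–(2.000,3.694)
cell (3,2): code 0010 → (3.000,2.454)–(3.298,3.000)
cell (3,3): code 0001 → (3.298,3.000)–(3.000,3.400)
total: 6 segments, chained into 1 closed loop(s), length Σ = 5.274288

segments=6 loops=1 length=5.274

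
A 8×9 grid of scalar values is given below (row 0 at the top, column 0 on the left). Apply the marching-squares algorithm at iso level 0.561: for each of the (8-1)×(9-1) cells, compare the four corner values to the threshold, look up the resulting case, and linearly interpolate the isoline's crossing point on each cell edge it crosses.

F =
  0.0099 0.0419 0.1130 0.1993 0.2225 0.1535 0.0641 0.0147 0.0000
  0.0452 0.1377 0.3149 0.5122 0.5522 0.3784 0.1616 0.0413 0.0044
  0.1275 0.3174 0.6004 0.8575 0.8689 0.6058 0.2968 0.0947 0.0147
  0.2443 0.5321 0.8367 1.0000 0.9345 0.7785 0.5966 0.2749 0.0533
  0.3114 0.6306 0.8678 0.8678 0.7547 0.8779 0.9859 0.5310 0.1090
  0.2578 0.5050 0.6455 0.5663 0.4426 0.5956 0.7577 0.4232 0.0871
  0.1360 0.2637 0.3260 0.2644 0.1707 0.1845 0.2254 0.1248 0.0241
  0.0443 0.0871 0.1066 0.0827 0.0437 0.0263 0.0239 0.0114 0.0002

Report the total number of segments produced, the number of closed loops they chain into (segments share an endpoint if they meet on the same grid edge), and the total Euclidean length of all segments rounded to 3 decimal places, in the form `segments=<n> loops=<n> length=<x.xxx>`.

segments=22 loops=1 length=16.790

cell (1,1): code 0100 → (1.862,2.000)–(2.000,1.861)
cell (1,2): code 1100 → (1.141,3.000)–(1.862,2.000)
cell (1,3): code 1100 → (1.028,4.000)–(1.141,3.000)
cell (1,4): code 1100 → (1.803,5.000)–(1.028,4.000)
cell (1,5): code 1000 → (2.000,5.145)–(1.803,5.000)
cell (2,1): code 0110 → (2.000,1.861)–(3.000,1.095)
cell (2,5): code 1101 → (2.881,6.000)–(2.000,5.145)
cell (2,6): code 1000 → (3.000,6.111)–(2.881,6.000)
cell (3,0): code 0100 → (3.293,1.000)–(4.000,0.782)
cell (3,1): code 1110 → (3.000,1.095)–(3.293,1.000)
cell (3,6): code 1001 → (4.000,6.934)–(3.000,6.111)
cell (4,0): code 0010 → (4.000,0.782)–(4.554,1.000)
cell (4,1): code 0111 → (4.554,1.000)–(5.000,1.399)
cell (4,3): code 1011 → (5.000,3.043)–(4.621,4.000)
cell (4,4): code 0111 → (4.621,4.000)–(5.000,4.774)
cell (4,6): code 1001 → (5.000,6.588)–(4.000,6.934)
cell (5,1): code 0010 → (5.000,1.399)–(5.264,2.000)
cell (5,2): code 0011 → (5.264,2.000)–(5.018,3.000)
cell (5,3): code 0001 → (5.018,3.000)–(5.000,3.043)
cell (5,4): code 0010 → (5.000,4.774)–(5.084,5.000)
cell (5,5): code 0011 → (5.084,5.000)–(5.370,6.000)
cell (5,6): code 0001 → (5.370,6.000)–(5.000,6.588)
total: 22 segments, chained into 1 closed loop(s), length Σ = 16.790176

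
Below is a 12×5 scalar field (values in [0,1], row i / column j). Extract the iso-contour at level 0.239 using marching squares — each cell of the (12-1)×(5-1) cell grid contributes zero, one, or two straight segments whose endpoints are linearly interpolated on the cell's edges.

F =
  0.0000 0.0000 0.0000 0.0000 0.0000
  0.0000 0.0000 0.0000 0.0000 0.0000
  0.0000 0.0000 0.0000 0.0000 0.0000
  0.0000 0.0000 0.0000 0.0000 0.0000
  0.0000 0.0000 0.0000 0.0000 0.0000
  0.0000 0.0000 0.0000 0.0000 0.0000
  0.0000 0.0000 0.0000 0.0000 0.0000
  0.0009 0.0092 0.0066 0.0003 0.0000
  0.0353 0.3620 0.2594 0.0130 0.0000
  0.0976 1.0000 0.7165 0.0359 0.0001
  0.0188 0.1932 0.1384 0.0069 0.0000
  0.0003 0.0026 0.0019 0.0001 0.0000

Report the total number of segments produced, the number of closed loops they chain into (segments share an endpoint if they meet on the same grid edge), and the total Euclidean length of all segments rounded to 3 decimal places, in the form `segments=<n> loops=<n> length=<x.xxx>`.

segments=8 loops=1 length=7.299

cell (7,0): code 0100 → (7.651,1.000)–(8.000,0.624)
cell (7,1): code 1100 → (7.919,2.000)–(7.651,1.000)
cell (7,2): code 1000 → (8.000,2.083)–(7.919,2.000)
cell (8,0): code 0110 → (8.000,0.624)–(9.000,0.157)
cell (8,2): code 1001 → (9.000,2.702)–(8.000,2.083)
cell (9,0): code 0010 → (9.000,0.157)–(9.943,1.000)
cell (9,1): code 0011 → (9.943,1.000)–(9.826,2.000)
cell (9,2): code 0001 → (9.826,2.000)–(9.000,2.702)
total: 8 segments, chained into 1 closed loop(s), length Σ = 7.299403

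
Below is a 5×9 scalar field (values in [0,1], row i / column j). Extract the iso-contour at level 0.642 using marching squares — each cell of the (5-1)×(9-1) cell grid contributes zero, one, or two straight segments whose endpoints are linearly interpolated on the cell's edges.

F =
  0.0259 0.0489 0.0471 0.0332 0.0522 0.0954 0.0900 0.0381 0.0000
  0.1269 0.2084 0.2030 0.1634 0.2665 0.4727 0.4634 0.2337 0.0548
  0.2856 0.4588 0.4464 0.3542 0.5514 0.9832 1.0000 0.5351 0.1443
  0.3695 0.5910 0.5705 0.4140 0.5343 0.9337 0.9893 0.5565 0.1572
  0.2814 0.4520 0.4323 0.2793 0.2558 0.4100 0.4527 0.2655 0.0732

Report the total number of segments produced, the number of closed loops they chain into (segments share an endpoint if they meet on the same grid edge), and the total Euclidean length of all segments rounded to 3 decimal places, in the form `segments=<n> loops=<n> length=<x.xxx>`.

cell (1,4): code 0100 → (1.332,5.000)–(2.000,4.210)
cell (1,5): code 1100 → (1.333,6.000)–(1.332,5.000)
cell (1,6): code 1000 → (2.000,6.770)–(1.333,6.000)
cell (2,4): code 0110 → (2.000,4.210)–(3.000,4.270)
cell (2,6): code 1001 → (3.000,6.802)–(2.000,6.770)
cell (3,4): code 0010 → (3.000,4.270)–(3.557,5.000)
cell (3,5): code 0011 → (3.557,5.000)–(3.647,6.000)
cell (3,6): code 0001 → (3.647,6.000)–(3.000,6.802)
total: 8 segments, chained into 1 closed loop(s), length Σ = 8.009622

segments=8 loops=1 length=8.010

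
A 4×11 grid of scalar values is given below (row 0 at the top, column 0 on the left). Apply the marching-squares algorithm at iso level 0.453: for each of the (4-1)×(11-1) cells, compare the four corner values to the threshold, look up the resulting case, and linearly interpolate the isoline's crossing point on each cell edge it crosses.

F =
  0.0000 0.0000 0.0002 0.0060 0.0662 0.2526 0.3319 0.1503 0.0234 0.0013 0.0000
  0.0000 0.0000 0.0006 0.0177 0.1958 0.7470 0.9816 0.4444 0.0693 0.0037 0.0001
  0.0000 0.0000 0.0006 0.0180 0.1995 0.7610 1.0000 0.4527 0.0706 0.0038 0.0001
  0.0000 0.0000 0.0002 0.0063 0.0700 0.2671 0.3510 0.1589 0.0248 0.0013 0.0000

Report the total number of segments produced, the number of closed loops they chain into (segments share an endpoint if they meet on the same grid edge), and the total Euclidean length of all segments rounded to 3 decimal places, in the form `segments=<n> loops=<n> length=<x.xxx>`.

segments=8 loops=1 length=8.261

cell (0,4): code 0100 → (0.405,5.000)–(1.000,4.467)
cell (0,5): code 1100 → (0.186,6.000)–(0.405,5.000)
cell (0,6): code 1000 → (1.000,6.984)–(0.186,6.000)
cell (1,4): code 0110 → (1.000,4.467)–(2.000,4.451)
cell (1,6): code 1001 → (2.000,6.999)–(1.000,6.984)
cell (2,4): code 0010 → (2.000,4.451)–(2.624,5.000)
cell (2,5): code 0011 → (2.624,5.000)–(2.843,6.000)
cell (2,6): code 0001 → (2.843,6.000)–(2.000,6.999)
total: 8 segments, chained into 1 closed loop(s), length Σ = 8.261201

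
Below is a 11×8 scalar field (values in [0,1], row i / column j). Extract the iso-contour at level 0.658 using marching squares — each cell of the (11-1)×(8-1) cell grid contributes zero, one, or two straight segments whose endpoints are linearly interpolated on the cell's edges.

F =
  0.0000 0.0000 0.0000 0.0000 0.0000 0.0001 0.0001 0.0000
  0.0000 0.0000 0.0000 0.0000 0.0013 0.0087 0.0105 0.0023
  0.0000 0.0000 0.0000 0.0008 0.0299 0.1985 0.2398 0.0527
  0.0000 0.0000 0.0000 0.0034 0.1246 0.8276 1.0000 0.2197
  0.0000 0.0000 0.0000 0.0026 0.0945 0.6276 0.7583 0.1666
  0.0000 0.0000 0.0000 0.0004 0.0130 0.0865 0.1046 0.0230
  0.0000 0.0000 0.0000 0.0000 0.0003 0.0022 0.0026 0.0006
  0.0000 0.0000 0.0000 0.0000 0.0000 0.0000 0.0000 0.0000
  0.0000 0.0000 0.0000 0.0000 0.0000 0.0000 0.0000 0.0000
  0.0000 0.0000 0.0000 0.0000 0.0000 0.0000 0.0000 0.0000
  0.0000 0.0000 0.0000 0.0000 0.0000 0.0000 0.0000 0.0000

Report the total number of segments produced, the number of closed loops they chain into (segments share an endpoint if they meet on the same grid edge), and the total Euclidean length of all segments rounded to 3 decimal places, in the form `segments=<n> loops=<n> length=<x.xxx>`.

cell (2,4): code 0100 → (2.730,5.000)–(3.000,4.759)
cell (2,5): code 1100 → (2.550,6.000)–(2.730,5.000)
cell (2,6): code 1000 → (3.000,6.438)–(2.550,6.000)
cell (3,4): code 0010 → (3.000,4.759)–(3.848,5.000)
cell (3,5): code 0111 → (3.848,5.000)–(4.000,5.233)
cell (3,6): code 1001 → (4.000,6.170)–(3.000,6.438)
cell (4,5): code 0010 → (4.000,5.233)–(4.153,6.000)
cell (4,6): code 0001 → (4.153,6.000)–(4.000,6.170)
total: 8 segments, chained into 1 closed loop(s), length Σ = 5.212218

segments=8 loops=1 length=5.212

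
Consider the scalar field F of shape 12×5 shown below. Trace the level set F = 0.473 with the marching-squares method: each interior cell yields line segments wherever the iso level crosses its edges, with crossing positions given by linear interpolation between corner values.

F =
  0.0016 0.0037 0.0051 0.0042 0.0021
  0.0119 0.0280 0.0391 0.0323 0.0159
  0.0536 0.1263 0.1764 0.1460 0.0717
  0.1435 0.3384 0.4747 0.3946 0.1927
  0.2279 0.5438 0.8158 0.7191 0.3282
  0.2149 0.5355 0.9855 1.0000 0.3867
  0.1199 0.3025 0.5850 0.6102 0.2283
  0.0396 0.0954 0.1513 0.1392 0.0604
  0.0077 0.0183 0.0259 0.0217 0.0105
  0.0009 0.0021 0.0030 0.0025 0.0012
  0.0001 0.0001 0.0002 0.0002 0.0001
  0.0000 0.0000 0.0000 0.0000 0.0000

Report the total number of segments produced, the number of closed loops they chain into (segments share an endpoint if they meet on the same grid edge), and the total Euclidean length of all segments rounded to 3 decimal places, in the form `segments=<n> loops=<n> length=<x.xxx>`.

segments=14 loops=1 length=9.987

cell (2,1): code 0100 → (2.994,2.000)–(3.000,1.988)
cell (2,2): code 1000 → (3.000,2.021)–(2.994,2.000)
cell (3,0): code 0100 → (3.655,1.000)–(4.000,0.776)
cell (3,1): code 1110 → (3.000,1.988)–(3.655,1.000)
cell (3,2): code 1101 → (3.242,3.000)–(3.000,2.021)
cell (3,3): code 1000 → (4.000,3.630)–(3.242,3.000)
cell (4,0): code 0110 → (4.000,0.776)–(5.000,0.805)
cell (4,3): code 1001 → (5.000,3.859)–(4.000,3.630)
cell (5,0): code 0010 → (5.000,0.805)–(5.268,1.000)
cell (5,1): code 0111 → (5.268,1.000)–(6.000,1.604)
cell (5,3): code 1001 → (6.000,3.359)–(5.000,3.859)
cell (6,1): code 0010 → (6.000,1.604)–(6.258,2.000)
cell (6,2): code 0011 → (6.258,2.000)–(6.291,3.000)
cell (6,3): code 0001 → (6.291,3.000)–(6.000,3.359)
total: 14 segments, chained into 1 closed loop(s), length Σ = 9.986693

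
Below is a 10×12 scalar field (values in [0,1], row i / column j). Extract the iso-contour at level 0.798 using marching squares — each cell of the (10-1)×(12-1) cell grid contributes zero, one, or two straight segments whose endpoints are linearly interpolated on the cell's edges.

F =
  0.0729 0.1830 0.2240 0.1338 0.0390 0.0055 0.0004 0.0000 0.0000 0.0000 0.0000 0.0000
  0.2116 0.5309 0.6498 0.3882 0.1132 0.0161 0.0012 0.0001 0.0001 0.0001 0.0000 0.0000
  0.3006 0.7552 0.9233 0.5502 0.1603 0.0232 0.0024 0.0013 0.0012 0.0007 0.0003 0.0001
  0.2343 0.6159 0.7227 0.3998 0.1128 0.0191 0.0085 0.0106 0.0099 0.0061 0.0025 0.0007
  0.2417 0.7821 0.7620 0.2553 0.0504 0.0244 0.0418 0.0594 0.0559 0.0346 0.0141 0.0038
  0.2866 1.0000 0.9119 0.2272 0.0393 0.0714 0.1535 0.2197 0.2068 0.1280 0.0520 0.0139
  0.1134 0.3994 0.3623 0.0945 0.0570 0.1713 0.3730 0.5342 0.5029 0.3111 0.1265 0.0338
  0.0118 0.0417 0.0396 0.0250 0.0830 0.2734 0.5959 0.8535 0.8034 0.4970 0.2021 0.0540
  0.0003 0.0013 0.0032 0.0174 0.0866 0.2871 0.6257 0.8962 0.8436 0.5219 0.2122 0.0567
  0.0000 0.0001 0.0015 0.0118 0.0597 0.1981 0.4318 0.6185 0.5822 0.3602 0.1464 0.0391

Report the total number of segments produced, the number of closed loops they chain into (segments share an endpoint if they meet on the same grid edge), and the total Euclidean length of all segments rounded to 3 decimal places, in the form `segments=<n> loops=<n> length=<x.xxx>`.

segments=18 loops=3 length=12.679

cell (1,1): code 0100 → (1.542,2.000)–(2.000,1.255)
cell (1,2): code 1000 → (2.000,2.336)–(1.542,2.000)
cell (2,1): code 0010 → (2.000,1.255)–(2.625,2.000)
cell (2,2): code 0001 → (2.625,2.000)–(2.000,2.336)
cell (4,0): code 0100 → (4.073,1.000)–(5.000,0.717)
cell (4,1): code 1100 → (4.240,2.000)–(4.073,1.000)
cell (4,2): code 1000 → (5.000,2.166)–(4.240,2.000)
cell (5,0): code 0010 → (5.000,0.717)–(5.336,1.000)
cell (5,1): code 0011 → (5.336,1.000)–(5.207,2.000)
cell (5,2): code 0001 → (5.207,2.000)–(5.000,2.166)
cell (6,6): code 0100 → (6.826,7.000)–(7.000,6.785)
cell (6,7): code 1100 → (6.982,8.000)–(6.826,7.000)
cell (6,8): code 1000 → (7.000,8.018)–(6.982,8.000)
cell (7,6): code 0110 → (7.000,6.785)–(8.000,6.637)
cell (7,8): code 1001 → (8.000,8.142)–(7.000,8.018)
cell (8,6): code 0010 → (8.000,6.637)–(8.354,7.000)
cell (8,7): code 0011 → (8.354,7.000)–(8.174,8.000)
cell (8,8): code 0001 → (8.174,8.000)–(8.000,8.142)
total: 18 segments, chained into 3 closed loop(s), length Σ = 12.679439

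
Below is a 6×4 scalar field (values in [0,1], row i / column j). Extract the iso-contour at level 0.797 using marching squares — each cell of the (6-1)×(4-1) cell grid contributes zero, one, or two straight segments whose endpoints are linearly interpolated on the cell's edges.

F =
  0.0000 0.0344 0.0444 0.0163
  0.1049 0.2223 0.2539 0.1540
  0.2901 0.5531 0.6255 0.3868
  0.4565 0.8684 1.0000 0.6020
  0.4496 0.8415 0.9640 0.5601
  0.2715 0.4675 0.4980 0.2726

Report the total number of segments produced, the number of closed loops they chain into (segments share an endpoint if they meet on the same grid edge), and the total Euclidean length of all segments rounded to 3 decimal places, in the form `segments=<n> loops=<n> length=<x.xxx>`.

segments=8 loops=1 length=5.824

cell (2,0): code 0100 → (2.774,1.000)–(3.000,0.827)
cell (2,1): code 1100 → (2.458,2.000)–(2.774,1.000)
cell (2,2): code 1000 → (3.000,2.510)–(2.458,2.000)
cell (3,0): code 0110 → (3.000,0.827)–(4.000,0.886)
cell (3,2): code 1001 → (4.000,2.413)–(3.000,2.510)
cell (4,0): code 0010 → (4.000,0.886)–(4.119,1.000)
cell (4,1): code 0011 → (4.119,1.000)–(4.358,2.000)
cell (4,2): code 0001 → (4.358,2.000)–(4.000,2.413)
total: 8 segments, chained into 1 closed loop(s), length Σ = 5.824421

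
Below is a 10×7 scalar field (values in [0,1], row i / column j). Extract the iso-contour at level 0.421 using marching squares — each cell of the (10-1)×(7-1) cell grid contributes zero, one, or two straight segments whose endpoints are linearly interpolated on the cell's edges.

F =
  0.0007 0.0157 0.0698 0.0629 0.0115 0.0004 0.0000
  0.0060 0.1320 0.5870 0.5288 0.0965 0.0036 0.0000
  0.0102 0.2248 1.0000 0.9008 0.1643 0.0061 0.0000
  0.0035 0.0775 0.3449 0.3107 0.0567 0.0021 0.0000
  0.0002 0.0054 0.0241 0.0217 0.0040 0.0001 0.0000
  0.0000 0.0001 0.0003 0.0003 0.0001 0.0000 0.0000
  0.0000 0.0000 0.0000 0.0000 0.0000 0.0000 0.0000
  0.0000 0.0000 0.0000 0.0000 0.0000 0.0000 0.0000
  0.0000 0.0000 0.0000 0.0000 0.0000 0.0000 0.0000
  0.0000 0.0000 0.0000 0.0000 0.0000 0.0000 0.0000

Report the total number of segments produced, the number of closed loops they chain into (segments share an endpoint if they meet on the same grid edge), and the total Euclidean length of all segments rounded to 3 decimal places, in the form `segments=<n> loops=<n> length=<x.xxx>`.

cell (0,1): code 0100 → (0.679,2.000)–(1.000,1.635)
cell (0,2): code 1100 → (0.769,3.000)–(0.679,2.000)
cell (0,3): code 1000 → (1.000,3.249)–(0.769,3.000)
cell (1,1): code 0110 → (1.000,1.635)–(2.000,1.253)
cell (1,3): code 1001 → (2.000,3.651)–(1.000,3.249)
cell (2,1): code 0010 → (2.000,1.253)–(2.884,2.000)
cell (2,2): code 0011 → (2.884,2.000)–(2.813,3.000)
cell (2,3): code 0001 → (2.813,3.000)–(2.000,3.651)
total: 8 segments, chained into 1 closed loop(s), length Σ = 7.179955

segments=8 loops=1 length=7.180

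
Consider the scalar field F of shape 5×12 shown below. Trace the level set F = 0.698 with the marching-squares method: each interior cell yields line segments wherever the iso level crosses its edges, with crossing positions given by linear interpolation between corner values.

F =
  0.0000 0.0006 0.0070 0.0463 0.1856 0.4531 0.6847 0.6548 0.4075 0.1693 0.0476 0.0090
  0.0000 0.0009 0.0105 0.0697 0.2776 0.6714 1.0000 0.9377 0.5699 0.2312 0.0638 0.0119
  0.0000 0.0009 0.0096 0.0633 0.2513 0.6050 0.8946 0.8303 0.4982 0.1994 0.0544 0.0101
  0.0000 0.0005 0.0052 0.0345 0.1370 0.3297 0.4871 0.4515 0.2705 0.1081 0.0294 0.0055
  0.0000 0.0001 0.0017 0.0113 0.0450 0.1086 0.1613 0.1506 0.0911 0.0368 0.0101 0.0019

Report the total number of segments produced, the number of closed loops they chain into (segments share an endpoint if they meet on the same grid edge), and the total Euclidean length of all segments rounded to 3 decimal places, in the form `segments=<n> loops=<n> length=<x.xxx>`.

segments=8 loops=1 length=7.834

cell (0,5): code 0100 → (0.042,6.000)–(1.000,5.081)
cell (0,6): code 1100 → (0.153,7.000)–(0.042,6.000)
cell (0,7): code 1000 → (1.000,7.652)–(0.153,7.000)
cell (1,5): code 0110 → (1.000,5.081)–(2.000,5.321)
cell (1,7): code 1001 → (2.000,7.398)–(1.000,7.652)
cell (2,5): code 0010 → (2.000,5.321)–(2.482,6.000)
cell (2,6): code 0011 → (2.482,6.000)–(2.349,7.000)
cell (2,7): code 0001 → (2.349,7.000)–(2.000,7.398)
total: 8 segments, chained into 1 closed loop(s), length Σ = 7.833961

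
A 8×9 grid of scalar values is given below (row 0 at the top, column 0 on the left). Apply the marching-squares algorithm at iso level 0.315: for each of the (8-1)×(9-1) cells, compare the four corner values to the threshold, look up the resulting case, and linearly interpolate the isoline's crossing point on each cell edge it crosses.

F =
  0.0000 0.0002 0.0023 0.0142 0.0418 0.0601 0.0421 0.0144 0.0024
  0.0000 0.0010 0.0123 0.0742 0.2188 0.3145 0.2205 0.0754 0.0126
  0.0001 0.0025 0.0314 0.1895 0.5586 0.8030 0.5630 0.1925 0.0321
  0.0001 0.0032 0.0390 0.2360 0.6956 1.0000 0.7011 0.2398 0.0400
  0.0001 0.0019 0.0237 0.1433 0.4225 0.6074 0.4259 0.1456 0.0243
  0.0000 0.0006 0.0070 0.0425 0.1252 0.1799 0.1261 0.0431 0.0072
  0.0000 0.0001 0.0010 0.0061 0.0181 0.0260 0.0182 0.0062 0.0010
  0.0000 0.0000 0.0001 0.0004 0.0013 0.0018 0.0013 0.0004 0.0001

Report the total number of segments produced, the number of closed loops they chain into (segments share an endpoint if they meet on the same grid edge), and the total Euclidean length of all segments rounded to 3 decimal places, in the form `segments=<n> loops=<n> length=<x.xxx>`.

cell (1,3): code 0100 → (1.283,4.000)–(2.000,3.340)
cell (1,4): code 1100 → (1.001,5.000)–(1.283,4.000)
cell (1,5): code 1100 → (1.276,6.000)–(1.001,5.000)
cell (1,6): code 1000 → (2.000,6.669)–(1.276,6.000)
cell (2,3): code 0110 → (2.000,3.340)–(3.000,3.172)
cell (2,6): code 1001 → (3.000,6.837)–(2.000,6.669)
cell (3,3): code 0110 → (3.000,3.172)–(4.000,3.615)
cell (3,6): code 1001 → (4.000,6.396)–(3.000,6.837)
cell (4,3): code 0010 → (4.000,3.615)–(4.362,4.000)
cell (4,4): code 0011 → (4.362,4.000)–(4.684,5.000)
cell (4,5): code 0011 → (4.684,5.000)–(4.370,6.000)
cell (4,6): code 0001 → (4.370,6.000)–(4.000,6.396)
total: 12 segments, chained into 1 closed loop(s), length Σ = 11.420114

segments=12 loops=1 length=11.420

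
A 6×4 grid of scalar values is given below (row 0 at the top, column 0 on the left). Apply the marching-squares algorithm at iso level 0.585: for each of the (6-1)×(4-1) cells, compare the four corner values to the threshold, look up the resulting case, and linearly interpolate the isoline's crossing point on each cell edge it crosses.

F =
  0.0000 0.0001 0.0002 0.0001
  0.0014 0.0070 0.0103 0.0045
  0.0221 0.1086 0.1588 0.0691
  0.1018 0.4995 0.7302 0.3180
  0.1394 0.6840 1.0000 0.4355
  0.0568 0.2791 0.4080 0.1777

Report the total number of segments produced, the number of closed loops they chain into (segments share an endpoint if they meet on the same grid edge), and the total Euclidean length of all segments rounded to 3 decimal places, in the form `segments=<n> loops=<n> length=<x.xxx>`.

cell (2,1): code 0100 → (2.746,2.000)–(3.000,1.371)
cell (2,2): code 1000 → (3.000,2.352)–(2.746,2.000)
cell (3,0): code 0100 → (3.463,1.000)–(4.000,0.818)
cell (3,1): code 1110 → (3.000,1.371)–(3.463,1.000)
cell (3,2): code 1001 → (4.000,2.735)–(3.000,2.352)
cell (4,0): code 0010 → (4.000,0.818)–(4.245,1.000)
cell (4,1): code 0011 → (4.245,1.000)–(4.701,2.000)
cell (4,2): code 0001 → (4.701,2.000)–(4.000,2.735)
total: 8 segments, chained into 1 closed loop(s), length Σ = 5.763596

segments=8 loops=1 length=5.764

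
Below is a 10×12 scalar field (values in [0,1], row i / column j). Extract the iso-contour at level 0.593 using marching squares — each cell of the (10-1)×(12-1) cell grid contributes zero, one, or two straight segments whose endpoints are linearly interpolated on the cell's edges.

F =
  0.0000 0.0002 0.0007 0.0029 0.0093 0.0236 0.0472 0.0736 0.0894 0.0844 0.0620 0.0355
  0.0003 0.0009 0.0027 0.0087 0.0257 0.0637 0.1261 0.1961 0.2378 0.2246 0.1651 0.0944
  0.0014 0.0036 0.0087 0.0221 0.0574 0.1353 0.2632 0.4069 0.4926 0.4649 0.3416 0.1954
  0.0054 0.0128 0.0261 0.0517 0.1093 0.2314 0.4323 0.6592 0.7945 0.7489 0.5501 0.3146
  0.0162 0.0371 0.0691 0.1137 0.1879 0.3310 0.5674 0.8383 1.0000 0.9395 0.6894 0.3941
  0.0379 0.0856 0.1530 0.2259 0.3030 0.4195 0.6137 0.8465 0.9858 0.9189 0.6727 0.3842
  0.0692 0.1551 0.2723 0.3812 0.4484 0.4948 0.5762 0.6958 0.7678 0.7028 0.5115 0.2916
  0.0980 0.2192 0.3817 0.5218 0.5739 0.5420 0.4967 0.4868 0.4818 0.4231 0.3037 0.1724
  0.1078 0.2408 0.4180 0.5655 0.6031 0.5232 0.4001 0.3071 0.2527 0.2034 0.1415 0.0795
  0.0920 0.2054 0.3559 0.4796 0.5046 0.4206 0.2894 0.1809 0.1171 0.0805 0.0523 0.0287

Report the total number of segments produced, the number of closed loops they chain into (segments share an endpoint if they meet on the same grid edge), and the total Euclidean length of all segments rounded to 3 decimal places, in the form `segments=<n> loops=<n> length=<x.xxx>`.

segments=22 loops=2 length=15.004

cell (2,6): code 0100 → (2.738,7.000)–(3.000,6.708)
cell (2,7): code 1100 → (2.333,8.000)–(2.738,7.000)
cell (2,8): code 1100 → (2.451,9.000)–(2.333,8.000)
cell (2,9): code 1000 → (3.000,9.784)–(2.451,9.000)
cell (3,6): code 0110 → (3.000,6.708)–(4.000,6.094)
cell (3,9): code 1101 → (3.308,10.000)–(3.000,9.784)
cell (3,10): code 1000 → (4.000,10.326)–(3.308,10.000)
cell (4,5): code 0100 → (4.553,6.000)–(5.000,5.893)
cell (4,6): code 1110 → (4.000,6.094)–(4.553,6.000)
cell (4,10): code 1001 → (5.000,10.276)–(4.000,10.326)
cell (5,5): code 0010 → (5.000,5.893)–(5.552,6.000)
cell (5,6): code 0111 → (5.552,6.000)–(6.000,6.140)
cell (5,9): code 1011 → (6.000,9.574)–(5.494,10.000)
cell (5,10): code 0001 → (5.494,10.000)–(5.000,10.276)
cell (6,6): code 0010 → (6.000,6.140)–(6.492,7.000)
cell (6,7): code 0011 → (6.492,7.000)–(6.611,8.000)
cell (6,8): code 0011 → (6.611,8.000)–(6.393,9.000)
cell (6,9): code 0001 → (6.393,9.000)–(6.000,9.574)
cell (7,3): code 0100 → (7.654,4.000)–(8.000,3.731)
cell (7,4): code 1000 → (8.000,4.126)–(7.654,4.000)
cell (8,3): code 0010 → (8.000,3.731)–(8.103,4.000)
cell (8,4): code 0001 → (8.103,4.000)–(8.000,4.126)
total: 22 segments, chained into 2 closed loop(s), length Σ = 15.004004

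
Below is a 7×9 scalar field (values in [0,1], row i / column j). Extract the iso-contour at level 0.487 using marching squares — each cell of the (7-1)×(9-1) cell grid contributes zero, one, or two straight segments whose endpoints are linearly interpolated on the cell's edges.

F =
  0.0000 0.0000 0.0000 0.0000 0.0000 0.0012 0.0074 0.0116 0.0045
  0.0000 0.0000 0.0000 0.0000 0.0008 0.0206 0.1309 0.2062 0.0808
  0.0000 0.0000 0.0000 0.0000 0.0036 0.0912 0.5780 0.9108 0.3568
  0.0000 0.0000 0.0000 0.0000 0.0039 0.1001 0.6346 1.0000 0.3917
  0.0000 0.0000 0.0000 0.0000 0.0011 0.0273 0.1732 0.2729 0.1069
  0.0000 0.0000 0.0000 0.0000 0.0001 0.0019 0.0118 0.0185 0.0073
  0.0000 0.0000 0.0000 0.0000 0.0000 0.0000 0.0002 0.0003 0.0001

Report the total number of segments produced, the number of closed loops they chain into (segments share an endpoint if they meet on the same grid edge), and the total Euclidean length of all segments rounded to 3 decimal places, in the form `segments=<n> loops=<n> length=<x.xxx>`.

cell (1,5): code 0100 → (1.796,6.000)–(2.000,5.813)
cell (1,6): code 1100 → (1.399,7.000)–(1.796,6.000)
cell (1,7): code 1000 → (2.000,7.765)–(1.399,7.000)
cell (2,5): code 0110 → (2.000,5.813)–(3.000,5.724)
cell (2,7): code 1001 → (3.000,7.843)–(2.000,7.765)
cell (3,5): code 0010 → (3.000,5.724)–(3.320,6.000)
cell (3,6): code 0011 → (3.320,6.000)–(3.706,7.000)
cell (3,7): code 0001 → (3.706,7.000)–(3.000,7.843)
total: 8 segments, chained into 1 closed loop(s), length Σ = 6.926714

segments=8 loops=1 length=6.927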